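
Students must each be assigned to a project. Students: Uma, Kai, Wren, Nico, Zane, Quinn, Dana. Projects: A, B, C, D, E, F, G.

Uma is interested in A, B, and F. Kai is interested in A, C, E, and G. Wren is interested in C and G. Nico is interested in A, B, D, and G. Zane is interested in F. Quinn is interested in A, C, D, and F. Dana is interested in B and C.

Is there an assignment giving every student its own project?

One maximum matching: Uma-A, Kai-E, Wren-C, Nico-G, Zane-F, Quinn-D, Dana-B.
All 7 students are covered.

Yes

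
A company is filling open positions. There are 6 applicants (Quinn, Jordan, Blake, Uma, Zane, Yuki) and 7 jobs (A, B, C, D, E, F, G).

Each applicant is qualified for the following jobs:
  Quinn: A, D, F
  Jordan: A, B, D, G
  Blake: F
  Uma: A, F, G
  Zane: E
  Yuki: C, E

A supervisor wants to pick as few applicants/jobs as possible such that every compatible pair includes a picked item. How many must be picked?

6

The 6 edges Quinn–D, Jordan–B, Blake–F, Uma–G, Zane–E, Yuki–C form a matching, so any vertex cover needs at least 6 vertices (one per matched edge).
Conversely {Quinn, Jordan, Blake, Uma, Zane, Yuki} meets every edge and has exactly 6 vertices, so 6 is optimal.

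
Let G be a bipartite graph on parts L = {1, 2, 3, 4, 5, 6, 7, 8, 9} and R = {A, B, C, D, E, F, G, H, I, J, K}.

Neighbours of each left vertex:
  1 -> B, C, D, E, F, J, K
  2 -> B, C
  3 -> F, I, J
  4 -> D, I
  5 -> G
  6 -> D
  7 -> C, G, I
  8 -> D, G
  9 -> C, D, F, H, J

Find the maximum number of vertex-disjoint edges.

8

A valid assignment of size 8: 1→K, 2→B, 3→F, 4→I, 5→G, 6→D, 7→C, 9→J.
The set {5, 6, 8} has only 2 neighbours ({D, G}), so by Hall's theorem at most 8 of the 9 left vertices can be matched.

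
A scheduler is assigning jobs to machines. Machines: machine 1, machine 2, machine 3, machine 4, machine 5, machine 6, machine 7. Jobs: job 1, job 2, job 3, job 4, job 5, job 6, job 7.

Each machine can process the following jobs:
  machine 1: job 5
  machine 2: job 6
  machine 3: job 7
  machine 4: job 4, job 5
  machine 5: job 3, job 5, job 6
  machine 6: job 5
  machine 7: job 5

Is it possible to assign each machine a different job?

No

The set {machine 1, machine 6, machine 7} has only 1 neighbour ({job 5}), so by Hall's theorem at most 5 of the 7 machines can be matched.
Hence no matching covers every machine.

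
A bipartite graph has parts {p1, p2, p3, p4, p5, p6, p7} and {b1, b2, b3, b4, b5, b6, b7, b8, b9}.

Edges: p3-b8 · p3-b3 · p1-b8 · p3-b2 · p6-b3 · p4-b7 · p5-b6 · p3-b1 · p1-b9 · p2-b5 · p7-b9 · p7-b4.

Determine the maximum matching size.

A valid assignment of size 7: p1–b9, p2–b5, p3–b8, p4–b7, p5–b6, p6–b3, p7–b4.
This saturates every left vertex, so 7 is the maximum.

7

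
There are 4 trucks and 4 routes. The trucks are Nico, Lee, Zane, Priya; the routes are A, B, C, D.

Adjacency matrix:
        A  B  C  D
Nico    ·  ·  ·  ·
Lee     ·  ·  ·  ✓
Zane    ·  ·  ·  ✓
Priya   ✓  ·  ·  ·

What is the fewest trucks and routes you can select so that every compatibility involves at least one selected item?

A maximum matching has 2 edges (e.g. Lee–D, Priya–A).
By König's theorem the minimum vertex cover has the same size. One such cover is {Priya, D}.

2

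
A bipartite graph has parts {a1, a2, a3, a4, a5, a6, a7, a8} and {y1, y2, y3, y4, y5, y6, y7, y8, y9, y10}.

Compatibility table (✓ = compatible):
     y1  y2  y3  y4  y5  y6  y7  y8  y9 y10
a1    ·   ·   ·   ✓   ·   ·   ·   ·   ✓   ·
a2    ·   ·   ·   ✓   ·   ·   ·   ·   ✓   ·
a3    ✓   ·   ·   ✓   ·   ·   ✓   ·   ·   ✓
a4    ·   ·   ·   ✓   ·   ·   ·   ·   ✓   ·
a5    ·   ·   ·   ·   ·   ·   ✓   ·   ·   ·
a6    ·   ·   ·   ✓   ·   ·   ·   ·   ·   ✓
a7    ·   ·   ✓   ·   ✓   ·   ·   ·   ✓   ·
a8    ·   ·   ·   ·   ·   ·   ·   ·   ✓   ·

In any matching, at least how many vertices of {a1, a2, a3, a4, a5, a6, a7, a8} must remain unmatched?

2

A valid assignment of size 6: a1–y9, a2–y4, a3–y1, a5–y7, a6–y10, a7–y3.
The set {a1, a2, a4, a8} has only 2 neighbours ({y4, y9}), so by Hall's theorem at most 6 of the 8 left vertices can be matched.
That matches 6 of the 8, leaving 2 unmatched; no matching can do better.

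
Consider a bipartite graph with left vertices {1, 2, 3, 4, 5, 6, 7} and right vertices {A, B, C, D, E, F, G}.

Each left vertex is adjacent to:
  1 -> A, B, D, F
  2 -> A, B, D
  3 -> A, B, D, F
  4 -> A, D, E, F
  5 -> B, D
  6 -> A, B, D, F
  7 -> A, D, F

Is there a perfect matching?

The set {1, 2, 3, 5, 6, 7} has only 4 neighbours ({A, B, D, F}), so by Hall's theorem at most 5 of the 7 left vertices can be matched.
Hence no matching covers every left vertex.

No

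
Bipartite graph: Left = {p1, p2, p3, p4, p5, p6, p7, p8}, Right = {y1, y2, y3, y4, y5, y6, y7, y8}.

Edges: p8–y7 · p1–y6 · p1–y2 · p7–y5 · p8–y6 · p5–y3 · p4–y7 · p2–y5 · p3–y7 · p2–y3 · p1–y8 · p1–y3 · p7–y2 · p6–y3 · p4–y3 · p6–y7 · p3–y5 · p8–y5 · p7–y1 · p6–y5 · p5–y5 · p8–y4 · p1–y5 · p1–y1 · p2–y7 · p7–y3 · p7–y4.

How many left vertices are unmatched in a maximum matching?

One maximum matching: p1-y6, p2-y7, p3-y5, p4-y3, p7-y1, p8-y4.
The set {p2, p3, p4, p5, p6} has only 3 neighbours ({y3, y5, y7}), so by Hall's theorem at most 6 of the 8 left vertices can be matched.
That matches 6 of the 8, leaving 2 unmatched; no matching can do better.

2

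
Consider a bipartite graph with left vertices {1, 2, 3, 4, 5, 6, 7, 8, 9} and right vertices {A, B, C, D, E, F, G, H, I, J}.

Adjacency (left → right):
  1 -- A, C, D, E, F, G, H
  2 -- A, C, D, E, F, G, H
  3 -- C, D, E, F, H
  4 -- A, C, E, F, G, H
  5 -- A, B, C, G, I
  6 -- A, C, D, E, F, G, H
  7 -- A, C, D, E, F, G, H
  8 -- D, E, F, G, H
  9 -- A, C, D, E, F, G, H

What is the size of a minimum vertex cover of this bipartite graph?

The 8 edges 1–D, 2–F, 3–C, 4–H, 5–B, 6–E, 7–A, 8–G form a matching, so any vertex cover needs at least 8 vertices (one per matched edge).
Conversely {5, A, C, D, E, F, G, H} meets every edge and has exactly 8 vertices, so 8 is optimal.

8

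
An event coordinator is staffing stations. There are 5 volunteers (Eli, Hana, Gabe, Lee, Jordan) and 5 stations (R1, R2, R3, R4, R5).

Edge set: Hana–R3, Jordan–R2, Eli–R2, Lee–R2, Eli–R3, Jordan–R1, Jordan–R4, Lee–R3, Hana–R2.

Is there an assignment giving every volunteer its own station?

The set {Eli, Hana, Gabe, Lee} has only 2 neighbours ({R2, R3}), so by Hall's theorem at most 3 of the 5 volunteers can be matched.
Hence no matching covers every volunteer.

No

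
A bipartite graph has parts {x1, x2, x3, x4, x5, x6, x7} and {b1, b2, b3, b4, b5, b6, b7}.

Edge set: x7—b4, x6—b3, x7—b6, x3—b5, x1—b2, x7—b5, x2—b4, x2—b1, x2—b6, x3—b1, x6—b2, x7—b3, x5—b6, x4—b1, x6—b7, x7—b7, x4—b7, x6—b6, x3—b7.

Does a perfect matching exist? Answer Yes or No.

A valid assignment of size 7: x1-b2, x2-b4, x3-b5, x4-b1, x5-b6, x6-b3, x7-b7.
All 7 left vertices are covered.

Yes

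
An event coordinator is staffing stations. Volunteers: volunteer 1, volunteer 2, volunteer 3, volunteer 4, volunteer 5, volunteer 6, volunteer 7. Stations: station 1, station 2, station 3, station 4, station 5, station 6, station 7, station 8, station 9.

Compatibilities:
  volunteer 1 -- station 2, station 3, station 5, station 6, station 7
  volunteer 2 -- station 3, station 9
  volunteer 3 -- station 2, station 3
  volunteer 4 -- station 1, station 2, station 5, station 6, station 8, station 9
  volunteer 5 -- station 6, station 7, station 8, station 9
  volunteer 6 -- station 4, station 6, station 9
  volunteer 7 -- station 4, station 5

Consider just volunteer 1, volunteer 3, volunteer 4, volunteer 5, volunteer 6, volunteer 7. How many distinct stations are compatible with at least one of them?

The union of neighbours of {volunteer 1, volunteer 3, volunteer 4, volunteer 5, volunteer 6, volunteer 7} is {station 1, station 2, station 3, station 4, station 5, station 6, station 7, station 8, station 9}, which has 9 elements.
Since |N(S)| = 9 ≥ |S| = 6, Hall's condition holds for this subset.

9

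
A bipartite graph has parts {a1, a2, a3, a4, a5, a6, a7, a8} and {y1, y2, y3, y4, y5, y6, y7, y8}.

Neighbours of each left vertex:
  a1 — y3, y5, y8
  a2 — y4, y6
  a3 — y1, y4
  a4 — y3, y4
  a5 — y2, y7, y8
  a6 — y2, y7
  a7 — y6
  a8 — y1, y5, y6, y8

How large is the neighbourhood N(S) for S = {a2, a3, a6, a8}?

7

The union of neighbours of {a2, a3, a6, a8} is {y1, y2, y4, y5, y6, y7, y8}, which has 7 elements.
Since |N(S)| = 7 ≥ |S| = 4, Hall's condition holds for this subset.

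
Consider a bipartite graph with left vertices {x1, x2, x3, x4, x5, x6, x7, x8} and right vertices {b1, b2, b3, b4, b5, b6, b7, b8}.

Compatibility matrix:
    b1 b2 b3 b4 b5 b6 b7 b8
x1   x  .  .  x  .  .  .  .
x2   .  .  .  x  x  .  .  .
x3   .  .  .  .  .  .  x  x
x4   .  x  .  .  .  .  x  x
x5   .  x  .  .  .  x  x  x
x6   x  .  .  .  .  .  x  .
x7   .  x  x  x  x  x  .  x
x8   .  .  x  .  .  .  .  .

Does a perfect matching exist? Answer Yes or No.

Yes

A valid assignment of size 8: x1–b1, x2–b4, x3–b8, x4–b2, x5–b6, x6–b7, x7–b5, x8–b3.
Every left vertex is matched, so this is a perfect matching.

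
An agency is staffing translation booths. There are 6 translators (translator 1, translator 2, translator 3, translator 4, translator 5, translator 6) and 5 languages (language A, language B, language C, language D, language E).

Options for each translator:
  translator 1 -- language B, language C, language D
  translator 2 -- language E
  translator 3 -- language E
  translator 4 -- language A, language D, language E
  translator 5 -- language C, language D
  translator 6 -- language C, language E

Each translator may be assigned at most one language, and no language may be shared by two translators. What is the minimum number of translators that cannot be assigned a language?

1

One maximum matching: translator 1→language B, translator 2→language E, translator 4→language A, translator 5→language D, translator 6→language C.
The set {translator 2, translator 3} has only 1 neighbour ({language E}), so by Hall's theorem at most 5 of the 6 translators can be matched.
That matches 5 of the 6, leaving 1 unmatched; no matching can do better.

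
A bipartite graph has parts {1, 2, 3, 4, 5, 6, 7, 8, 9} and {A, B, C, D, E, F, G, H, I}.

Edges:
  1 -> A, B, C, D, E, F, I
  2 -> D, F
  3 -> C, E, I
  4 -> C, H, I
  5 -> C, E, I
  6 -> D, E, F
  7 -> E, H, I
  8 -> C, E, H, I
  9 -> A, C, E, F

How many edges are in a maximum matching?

8

For example, pair 1–B, 2–F, 3–I, 4–H, 5–C, 6–D, 7–E, 9–A.
The set {3, 4, 5, 7, 8} has only 4 neighbours ({C, E, H, I}), so by Hall's theorem at most 8 of the 9 left vertices can be matched.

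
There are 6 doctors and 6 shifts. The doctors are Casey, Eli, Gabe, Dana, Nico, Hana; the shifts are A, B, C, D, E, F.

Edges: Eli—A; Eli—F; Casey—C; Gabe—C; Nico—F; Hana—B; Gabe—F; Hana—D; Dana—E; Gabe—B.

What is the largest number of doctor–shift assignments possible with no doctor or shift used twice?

One maximum matching: Casey→C, Eli→A, Gabe→B, Dana→E, Nico→F, Hana→D.
This saturates every doctor, so 6 is the maximum.

6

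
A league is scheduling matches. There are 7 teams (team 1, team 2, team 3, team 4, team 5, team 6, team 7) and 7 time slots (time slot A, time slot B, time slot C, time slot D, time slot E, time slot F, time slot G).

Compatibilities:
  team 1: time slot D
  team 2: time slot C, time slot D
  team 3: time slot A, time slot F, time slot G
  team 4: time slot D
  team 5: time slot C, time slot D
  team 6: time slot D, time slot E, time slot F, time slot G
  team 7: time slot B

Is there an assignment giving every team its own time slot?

The set {team 1, team 2, team 4, team 5} has only 2 neighbours ({time slot C, time slot D}), so by Hall's theorem at most 5 of the 7 teams can be matched.
Hence no matching covers every team.

No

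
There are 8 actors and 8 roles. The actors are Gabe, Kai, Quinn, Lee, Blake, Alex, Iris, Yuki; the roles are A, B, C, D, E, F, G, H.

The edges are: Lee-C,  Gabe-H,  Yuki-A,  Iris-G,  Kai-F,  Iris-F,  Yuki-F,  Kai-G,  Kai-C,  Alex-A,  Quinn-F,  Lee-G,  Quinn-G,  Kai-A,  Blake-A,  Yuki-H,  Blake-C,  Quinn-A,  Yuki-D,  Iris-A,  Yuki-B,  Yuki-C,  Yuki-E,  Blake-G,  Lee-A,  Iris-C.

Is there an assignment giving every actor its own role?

The set {Kai, Quinn, Lee, Blake, Alex, Iris} has only 4 neighbours ({A, C, F, G}), so by Hall's theorem at most 6 of the 8 actors can be matched.
Hence no matching covers every actor.

No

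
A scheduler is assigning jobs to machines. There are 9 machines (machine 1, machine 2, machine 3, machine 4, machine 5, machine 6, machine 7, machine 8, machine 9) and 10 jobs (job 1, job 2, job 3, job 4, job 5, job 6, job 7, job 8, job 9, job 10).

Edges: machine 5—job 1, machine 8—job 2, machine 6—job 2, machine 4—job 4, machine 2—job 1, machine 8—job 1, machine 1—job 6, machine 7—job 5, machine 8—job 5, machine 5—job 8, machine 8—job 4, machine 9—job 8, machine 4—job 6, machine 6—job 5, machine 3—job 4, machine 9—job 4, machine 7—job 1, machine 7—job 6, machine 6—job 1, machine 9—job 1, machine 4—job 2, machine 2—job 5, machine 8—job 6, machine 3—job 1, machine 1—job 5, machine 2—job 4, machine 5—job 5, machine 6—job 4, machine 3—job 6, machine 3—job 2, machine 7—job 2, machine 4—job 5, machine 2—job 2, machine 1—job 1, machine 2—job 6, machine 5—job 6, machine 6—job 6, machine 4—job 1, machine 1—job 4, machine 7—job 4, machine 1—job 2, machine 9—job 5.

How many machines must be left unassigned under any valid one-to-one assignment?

For example, pair machine 1-job 2, machine 2-job 4, machine 3-job 6, machine 4-job 1, machine 5-job 8, machine 6-job 5.
The set {machine 1, machine 2, machine 3, machine 4, machine 5, machine 6, machine 7, machine 8, machine 9} has only 6 neighbours ({job 1, job 2, job 4, job 5, job 6, job 8}), so by Hall's theorem at most 6 of the 9 machines can be matched.
That matches 6 of the 9, leaving 3 unmatched; no matching can do better.

3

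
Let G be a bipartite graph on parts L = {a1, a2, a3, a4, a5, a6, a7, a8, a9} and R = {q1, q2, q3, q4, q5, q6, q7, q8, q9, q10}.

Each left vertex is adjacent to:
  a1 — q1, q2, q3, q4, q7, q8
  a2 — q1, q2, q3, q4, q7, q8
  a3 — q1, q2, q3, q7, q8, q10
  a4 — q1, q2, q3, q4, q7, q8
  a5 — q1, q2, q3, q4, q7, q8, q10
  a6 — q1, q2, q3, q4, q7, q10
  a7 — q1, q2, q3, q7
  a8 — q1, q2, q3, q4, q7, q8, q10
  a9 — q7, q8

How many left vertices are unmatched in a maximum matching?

A valid assignment of size 7: a1→q3, a2→q4, a3→q10, a4→q8, a5→q1, a6→q7, a7→q2.
The set {a1, a2, a3, a4, a5, a6, a7, a8, a9} has only 7 neighbours ({q1, q10, q2, q3, q4, q7, q8}), so by Hall's theorem at most 7 of the 9 left vertices can be matched.
That matches 7 of the 9, leaving 2 unmatched; no matching can do better.

2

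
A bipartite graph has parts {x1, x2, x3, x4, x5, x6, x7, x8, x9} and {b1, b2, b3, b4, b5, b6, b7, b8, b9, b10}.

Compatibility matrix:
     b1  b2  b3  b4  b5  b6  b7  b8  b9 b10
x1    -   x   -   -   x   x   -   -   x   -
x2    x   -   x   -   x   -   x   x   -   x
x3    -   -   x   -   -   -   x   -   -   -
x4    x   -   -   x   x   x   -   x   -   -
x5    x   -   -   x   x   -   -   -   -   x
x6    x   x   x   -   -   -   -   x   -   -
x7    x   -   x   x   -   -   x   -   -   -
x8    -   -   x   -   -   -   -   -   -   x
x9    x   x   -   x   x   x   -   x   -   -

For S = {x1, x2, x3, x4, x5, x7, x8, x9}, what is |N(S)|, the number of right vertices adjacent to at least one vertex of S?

The union of neighbours of {x1, x2, x3, x4, x5, x7, x8, x9} is {b1, b2, b3, b4, b5, b6, b7, b8, b9, b10}, which has 10 elements.
Since |N(S)| = 10 ≥ |S| = 8, Hall's condition holds for this subset.

10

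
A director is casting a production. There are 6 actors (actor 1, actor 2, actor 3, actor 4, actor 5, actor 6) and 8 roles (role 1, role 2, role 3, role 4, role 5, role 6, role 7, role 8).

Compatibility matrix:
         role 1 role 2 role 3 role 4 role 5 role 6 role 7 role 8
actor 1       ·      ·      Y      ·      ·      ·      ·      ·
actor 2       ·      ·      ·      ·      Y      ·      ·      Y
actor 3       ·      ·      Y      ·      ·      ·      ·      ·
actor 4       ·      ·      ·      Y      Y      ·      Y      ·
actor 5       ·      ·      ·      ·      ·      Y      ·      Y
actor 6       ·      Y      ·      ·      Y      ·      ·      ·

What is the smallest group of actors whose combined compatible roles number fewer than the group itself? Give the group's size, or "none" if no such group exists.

2

Take S = {actor 1, actor 3}. Its neighbourhood is {role 3}, so |N(S)| = 1 < |S| = 2.
No single vertex violates Hall's condition since each has at least one neighbour, so 2 is the minimum.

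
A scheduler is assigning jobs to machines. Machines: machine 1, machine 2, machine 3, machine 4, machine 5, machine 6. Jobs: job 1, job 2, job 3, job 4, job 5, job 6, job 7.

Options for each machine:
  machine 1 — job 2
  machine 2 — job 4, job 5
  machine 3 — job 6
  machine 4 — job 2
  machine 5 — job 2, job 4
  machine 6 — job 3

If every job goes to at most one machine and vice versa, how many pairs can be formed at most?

A valid assignment of size 5: machine 1→job 2, machine 2→job 5, machine 3→job 6, machine 5→job 4, machine 6→job 3.
The set {machine 1, machine 4} has only 1 neighbour ({job 2}), so by Hall's theorem at most 5 of the 6 machines can be matched.

5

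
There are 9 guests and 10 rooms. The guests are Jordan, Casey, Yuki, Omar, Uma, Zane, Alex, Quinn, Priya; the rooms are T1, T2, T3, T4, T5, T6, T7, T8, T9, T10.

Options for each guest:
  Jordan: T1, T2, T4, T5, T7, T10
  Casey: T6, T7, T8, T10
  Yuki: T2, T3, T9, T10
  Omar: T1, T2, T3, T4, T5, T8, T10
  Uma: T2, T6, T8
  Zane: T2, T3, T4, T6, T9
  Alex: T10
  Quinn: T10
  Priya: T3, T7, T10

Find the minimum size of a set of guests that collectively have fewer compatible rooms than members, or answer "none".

Take S = {Alex, Quinn}. Its neighbourhood is {T10}, so |N(S)| = 1 < |S| = 2.
No single vertex violates Hall's condition since each has at least one neighbour, so 2 is the minimum.

2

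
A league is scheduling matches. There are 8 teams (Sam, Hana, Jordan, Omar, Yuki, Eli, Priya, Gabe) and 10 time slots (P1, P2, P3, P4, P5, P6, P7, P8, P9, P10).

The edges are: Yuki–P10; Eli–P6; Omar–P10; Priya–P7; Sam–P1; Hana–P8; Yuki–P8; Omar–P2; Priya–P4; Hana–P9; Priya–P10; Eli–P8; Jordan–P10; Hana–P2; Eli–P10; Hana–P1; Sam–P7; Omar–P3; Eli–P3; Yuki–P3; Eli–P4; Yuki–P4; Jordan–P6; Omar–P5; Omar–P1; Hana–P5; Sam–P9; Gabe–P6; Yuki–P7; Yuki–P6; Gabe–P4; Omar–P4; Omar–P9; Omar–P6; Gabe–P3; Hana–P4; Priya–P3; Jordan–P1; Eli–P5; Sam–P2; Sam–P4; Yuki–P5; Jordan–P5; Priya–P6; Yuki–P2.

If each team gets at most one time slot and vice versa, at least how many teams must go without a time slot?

0

One maximum matching: Sam–P7, Hana–P1, Jordan–P5, Omar–P10, Yuki–P2, Eli–P8, Priya–P3, Gabe–P6.
All 8 teams are matched, so no larger matching exists.
That matches 8 of the 8, leaving 0 unmatched; no matching can do better.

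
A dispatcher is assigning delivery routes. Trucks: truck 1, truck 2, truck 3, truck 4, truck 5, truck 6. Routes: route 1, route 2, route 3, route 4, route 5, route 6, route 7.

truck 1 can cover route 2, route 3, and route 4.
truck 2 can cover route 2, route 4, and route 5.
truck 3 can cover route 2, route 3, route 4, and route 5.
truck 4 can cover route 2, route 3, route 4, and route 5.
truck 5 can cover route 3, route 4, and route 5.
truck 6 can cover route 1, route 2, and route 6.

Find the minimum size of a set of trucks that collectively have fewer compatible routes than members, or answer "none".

5

Take S = {truck 1, truck 2, truck 3, truck 4, truck 5}. Its neighbourhood is {route 2, route 3, route 4, route 5}, so |N(S)| = 4 < |S| = 5.
Every subset of size less than 5 has at least as many neighbours as members, so 5 is the minimum.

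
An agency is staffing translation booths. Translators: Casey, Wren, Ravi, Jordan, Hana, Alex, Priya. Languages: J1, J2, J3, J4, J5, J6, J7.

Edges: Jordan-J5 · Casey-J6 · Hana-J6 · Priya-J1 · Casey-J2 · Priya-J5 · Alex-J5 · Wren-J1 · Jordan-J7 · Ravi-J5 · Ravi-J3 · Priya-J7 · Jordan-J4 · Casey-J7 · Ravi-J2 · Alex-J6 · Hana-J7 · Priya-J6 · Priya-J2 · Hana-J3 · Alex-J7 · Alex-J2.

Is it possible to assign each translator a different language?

For example, pair Casey-J2, Wren-J1, Ravi-J5, Jordan-J4, Hana-J3, Alex-J7, Priya-J6.
Every translator is matched, so this is a perfect matching.

Yes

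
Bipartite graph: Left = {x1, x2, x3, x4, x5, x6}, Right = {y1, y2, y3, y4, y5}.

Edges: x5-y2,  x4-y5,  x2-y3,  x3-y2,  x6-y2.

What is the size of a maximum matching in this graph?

For example, pair x2→y3, x3→y2, x4→y5.
The set {x1, x3, x5, x6} has only 1 neighbour ({y2}), so by Hall's theorem at most 3 of the 6 left vertices can be matched.

3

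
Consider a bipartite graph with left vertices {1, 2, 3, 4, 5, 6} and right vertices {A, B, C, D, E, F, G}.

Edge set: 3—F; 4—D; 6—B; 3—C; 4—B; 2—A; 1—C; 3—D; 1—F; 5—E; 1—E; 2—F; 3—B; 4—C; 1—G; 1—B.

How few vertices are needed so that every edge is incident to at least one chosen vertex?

6

The 6 edges 1–G, 2–A, 3–F, 4–C, 5–E, 6–B form a matching, so any vertex cover needs at least 6 vertices (one per matched edge).
Conversely {1, 2, 3, 4, 5, 6} meets every edge and has exactly 6 vertices, so 6 is optimal.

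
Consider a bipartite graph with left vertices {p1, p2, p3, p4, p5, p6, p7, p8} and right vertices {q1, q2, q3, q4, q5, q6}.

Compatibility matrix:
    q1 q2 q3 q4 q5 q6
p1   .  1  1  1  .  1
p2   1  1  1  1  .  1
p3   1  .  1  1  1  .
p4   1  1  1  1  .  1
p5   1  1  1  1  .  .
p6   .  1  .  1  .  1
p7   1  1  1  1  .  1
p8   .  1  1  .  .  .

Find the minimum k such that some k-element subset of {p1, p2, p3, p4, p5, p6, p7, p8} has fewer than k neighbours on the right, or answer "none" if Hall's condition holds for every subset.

6

Take S = {p1, p2, p4, p5, p6, p7}. Its neighbourhood is {q1, q2, q3, q4, q6}, so |N(S)| = 5 < |S| = 6.
Every subset of size less than 6 has at least as many neighbours as members, so 6 is the minimum.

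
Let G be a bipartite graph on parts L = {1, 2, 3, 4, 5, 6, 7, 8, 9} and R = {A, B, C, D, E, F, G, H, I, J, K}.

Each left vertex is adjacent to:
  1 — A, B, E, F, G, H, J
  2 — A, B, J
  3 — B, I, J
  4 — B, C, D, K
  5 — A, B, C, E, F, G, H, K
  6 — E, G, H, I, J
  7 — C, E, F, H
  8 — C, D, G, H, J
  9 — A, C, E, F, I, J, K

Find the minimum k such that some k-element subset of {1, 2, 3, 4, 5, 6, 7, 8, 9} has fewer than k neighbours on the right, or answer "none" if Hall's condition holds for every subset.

none

A matching saturating every left vertex exists, for instance 1→A, 2→B, 3→I, 4→C, 5→K, 6→E, 7→H, 8→G, 9→J.
By Hall's marriage theorem, this means |N(S)| ≥ |S| for every subset S, so no violating subset exists.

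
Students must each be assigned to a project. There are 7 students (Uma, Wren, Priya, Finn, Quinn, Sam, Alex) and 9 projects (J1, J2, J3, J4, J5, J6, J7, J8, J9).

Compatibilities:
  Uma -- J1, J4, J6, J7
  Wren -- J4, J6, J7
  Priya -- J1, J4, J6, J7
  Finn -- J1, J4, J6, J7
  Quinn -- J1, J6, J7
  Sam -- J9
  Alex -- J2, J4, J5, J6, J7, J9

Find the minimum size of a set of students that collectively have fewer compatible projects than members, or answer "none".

5

Take S = {Uma, Wren, Priya, Finn, Quinn}. Its neighbourhood is {J1, J4, J6, J7}, so |N(S)| = 4 < |S| = 5.
Every subset of size less than 5 has at least as many neighbours as members, so 5 is the minimum.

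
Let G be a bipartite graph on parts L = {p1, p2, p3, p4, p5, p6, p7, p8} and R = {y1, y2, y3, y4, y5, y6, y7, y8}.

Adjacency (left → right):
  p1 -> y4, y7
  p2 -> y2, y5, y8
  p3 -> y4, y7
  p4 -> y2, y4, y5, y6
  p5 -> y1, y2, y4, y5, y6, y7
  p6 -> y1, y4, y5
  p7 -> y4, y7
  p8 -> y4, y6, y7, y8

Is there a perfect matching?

No

The set {p1, p3, p7} has only 2 neighbours ({y4, y7}), so by Hall's theorem at most 7 of the 8 left vertices can be matched.
Hence no matching covers every left vertex.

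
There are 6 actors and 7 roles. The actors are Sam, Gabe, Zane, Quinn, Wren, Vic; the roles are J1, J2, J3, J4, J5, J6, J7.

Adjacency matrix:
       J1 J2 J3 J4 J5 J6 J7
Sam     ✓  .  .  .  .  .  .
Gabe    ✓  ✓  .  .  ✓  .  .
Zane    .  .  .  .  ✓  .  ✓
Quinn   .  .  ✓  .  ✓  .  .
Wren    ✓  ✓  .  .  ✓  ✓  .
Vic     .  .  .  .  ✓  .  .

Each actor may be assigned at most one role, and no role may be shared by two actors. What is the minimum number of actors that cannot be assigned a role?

A valid assignment of size 6: Sam-J1, Gabe-J2, Zane-J7, Quinn-J3, Wren-J6, Vic-J5.
This saturates every actor, so 6 is the maximum.
That matches 6 of the 6, leaving 0 unmatched; no matching can do better.

0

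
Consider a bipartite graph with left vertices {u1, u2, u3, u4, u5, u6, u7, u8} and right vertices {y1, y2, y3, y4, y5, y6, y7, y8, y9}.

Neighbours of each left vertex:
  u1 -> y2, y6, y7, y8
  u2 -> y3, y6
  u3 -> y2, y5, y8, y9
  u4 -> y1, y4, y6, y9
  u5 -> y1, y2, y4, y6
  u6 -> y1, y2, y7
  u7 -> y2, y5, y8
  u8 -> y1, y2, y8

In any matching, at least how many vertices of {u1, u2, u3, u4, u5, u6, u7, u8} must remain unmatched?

0

One maximum matching: u1→y8, u2→y3, u3→y5, u4→y4, u5→y6, u6→y7, u7→y2, u8→y1.
This saturates every left vertex, so 8 is the maximum.
That matches 8 of the 8, leaving 0 unmatched; no matching can do better.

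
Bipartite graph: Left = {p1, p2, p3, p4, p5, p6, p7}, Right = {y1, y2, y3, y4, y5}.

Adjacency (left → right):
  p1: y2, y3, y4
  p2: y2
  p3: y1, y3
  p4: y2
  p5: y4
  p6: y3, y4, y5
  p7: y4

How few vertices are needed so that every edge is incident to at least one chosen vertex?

5

A maximum matching has 5 edges (e.g. p1–y3, p2–y2, p3–y1, p5–y4, p6–y5).
By König's theorem the minimum vertex cover has the same size. One such cover is {p1, p3, p6, y2, y4}.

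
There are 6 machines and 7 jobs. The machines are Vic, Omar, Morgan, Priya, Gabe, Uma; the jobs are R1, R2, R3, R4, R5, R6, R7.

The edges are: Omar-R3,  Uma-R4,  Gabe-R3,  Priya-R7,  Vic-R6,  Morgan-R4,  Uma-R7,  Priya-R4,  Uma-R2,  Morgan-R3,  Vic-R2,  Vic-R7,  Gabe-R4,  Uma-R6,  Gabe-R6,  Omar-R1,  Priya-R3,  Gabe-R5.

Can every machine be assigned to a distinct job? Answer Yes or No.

One maximum matching: Vic-R6, Omar-R1, Morgan-R3, Priya-R4, Gabe-R5, Uma-R7.
Every machine is matched, so this matching saturates all of them.

Yes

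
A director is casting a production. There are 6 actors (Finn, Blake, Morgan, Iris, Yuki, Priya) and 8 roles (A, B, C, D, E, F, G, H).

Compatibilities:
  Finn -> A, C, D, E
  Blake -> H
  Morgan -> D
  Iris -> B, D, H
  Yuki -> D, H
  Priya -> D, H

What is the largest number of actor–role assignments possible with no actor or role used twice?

A valid assignment of size 4: Finn→E, Blake→H, Morgan→D, Iris→B.
The set {Blake, Morgan, Yuki, Priya} has only 2 neighbours ({D, H}), so by Hall's theorem at most 4 of the 6 actors can be matched.

4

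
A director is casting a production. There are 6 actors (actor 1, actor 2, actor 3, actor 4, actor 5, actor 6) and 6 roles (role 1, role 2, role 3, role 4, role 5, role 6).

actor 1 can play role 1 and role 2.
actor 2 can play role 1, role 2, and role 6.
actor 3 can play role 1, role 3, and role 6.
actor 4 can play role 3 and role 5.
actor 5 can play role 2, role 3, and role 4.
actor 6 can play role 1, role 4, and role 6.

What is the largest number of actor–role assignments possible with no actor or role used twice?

6

One maximum matching: actor 1→role 2, actor 2→role 6, actor 3→role 3, actor 4→role 5, actor 5→role 4, actor 6→role 1.
This saturates every actor, so 6 is the maximum.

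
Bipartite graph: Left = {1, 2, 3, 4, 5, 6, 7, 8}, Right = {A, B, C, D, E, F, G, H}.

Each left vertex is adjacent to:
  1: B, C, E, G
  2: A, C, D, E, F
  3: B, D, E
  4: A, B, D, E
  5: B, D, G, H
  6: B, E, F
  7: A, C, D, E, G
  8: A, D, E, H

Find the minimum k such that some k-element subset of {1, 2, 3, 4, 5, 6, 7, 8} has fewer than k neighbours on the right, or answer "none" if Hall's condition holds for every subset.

A matching saturating every left vertex exists, for instance 1→C, 2→F, 3→D, 4→A, 5→H, 6→B, 7→G, 8→E.
By Hall's marriage theorem, this means |N(S)| ≥ |S| for every subset S, so no violating subset exists.

none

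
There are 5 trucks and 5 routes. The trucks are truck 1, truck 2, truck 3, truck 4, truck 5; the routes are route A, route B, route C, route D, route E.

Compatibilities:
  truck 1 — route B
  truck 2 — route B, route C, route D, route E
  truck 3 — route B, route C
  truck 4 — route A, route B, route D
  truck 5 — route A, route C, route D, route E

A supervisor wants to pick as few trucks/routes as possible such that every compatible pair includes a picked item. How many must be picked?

A maximum matching has 5 edges (e.g. truck 1–route B, truck 2–route D, truck 3–route C, truck 4–route A, truck 5–route E).
By König's theorem the minimum vertex cover has the same size. One such cover is {truck 1, truck 2, truck 3, truck 4, truck 5}.

5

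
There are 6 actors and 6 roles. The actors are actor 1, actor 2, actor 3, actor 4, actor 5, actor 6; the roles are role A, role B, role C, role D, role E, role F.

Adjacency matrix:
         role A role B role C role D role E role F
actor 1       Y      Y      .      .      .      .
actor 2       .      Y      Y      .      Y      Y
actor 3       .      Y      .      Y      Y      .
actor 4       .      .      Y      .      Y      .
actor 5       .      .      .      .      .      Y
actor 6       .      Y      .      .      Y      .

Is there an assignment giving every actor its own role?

A valid assignment of size 6: actor 1–role A, actor 2–role B, actor 3–role D, actor 4–role C, actor 5–role F, actor 6–role E.
Every actor is matched, so this is a perfect matching.

Yes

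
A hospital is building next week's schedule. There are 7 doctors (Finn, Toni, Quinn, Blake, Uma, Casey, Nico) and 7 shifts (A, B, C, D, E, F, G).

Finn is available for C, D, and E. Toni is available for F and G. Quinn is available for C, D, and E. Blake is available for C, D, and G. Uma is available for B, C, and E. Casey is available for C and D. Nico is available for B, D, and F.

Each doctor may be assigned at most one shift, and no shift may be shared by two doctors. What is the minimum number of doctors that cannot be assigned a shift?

A valid assignment of size 6: Finn-E, Toni-F, Quinn-D, Blake-G, Uma-B, Casey-C.
The set {Finn, Toni, Quinn, Blake, Uma, Casey, Nico} has only 6 neighbours ({B, C, D, E, F, G}), so by Hall's theorem at most 6 of the 7 doctors can be matched.
That matches 6 of the 7, leaving 1 unmatched; no matching can do better.

1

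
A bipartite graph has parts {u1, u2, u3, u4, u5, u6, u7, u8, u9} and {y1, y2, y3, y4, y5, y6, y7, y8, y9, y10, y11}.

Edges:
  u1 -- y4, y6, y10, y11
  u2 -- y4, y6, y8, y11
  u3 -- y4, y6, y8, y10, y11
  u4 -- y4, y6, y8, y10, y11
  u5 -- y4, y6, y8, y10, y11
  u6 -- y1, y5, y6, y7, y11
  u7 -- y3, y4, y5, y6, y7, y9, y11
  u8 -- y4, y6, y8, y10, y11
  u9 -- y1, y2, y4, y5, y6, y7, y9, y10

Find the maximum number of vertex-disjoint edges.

8

One maximum matching: u1→y4, u2→y8, u3→y11, u4→y10, u5→y6, u6→y1, u7→y3, u9→y7.
The set {u1, u2, u3, u4, u5, u8} has only 5 neighbours ({y10, y11, y4, y6, y8}), so by Hall's theorem at most 8 of the 9 left vertices can be matched.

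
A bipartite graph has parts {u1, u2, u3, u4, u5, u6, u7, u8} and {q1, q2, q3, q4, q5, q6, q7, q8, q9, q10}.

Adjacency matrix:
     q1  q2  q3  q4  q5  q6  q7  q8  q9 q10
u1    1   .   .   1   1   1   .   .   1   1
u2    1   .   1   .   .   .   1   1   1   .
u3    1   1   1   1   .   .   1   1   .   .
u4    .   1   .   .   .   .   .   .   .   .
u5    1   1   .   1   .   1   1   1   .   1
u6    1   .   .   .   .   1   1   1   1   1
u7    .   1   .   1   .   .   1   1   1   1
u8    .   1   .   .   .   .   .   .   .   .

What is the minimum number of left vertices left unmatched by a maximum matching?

One maximum matching: u1→q4, u2→q8, u3→q1, u4→q2, u5→q7, u6→q6, u7→q9.
The set {u4, u8} has only 1 neighbour ({q2}), so by Hall's theorem at most 7 of the 8 left vertices can be matched.
That matches 7 of the 8, leaving 1 unmatched; no matching can do better.

1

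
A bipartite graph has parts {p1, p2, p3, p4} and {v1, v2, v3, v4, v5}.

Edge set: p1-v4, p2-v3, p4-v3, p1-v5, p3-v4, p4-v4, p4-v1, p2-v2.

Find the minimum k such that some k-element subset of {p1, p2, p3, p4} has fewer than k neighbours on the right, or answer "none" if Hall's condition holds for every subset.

none

A matching saturating every left vertex exists, for instance p1→v5, p2→v2, p3→v4, p4→v1.
By Hall's marriage theorem, this means |N(S)| ≥ |S| for every subset S, so no violating subset exists.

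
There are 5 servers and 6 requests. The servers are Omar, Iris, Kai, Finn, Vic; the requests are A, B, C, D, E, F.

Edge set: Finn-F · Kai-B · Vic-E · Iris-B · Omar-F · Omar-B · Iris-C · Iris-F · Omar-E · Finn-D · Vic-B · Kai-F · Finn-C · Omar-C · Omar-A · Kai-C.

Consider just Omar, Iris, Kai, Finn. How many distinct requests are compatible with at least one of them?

6

The union of neighbours of {Omar, Iris, Kai, Finn} is {A, B, C, D, E, F}, which has 6 elements.
Since |N(S)| = 6 ≥ |S| = 4, Hall's condition holds for this subset.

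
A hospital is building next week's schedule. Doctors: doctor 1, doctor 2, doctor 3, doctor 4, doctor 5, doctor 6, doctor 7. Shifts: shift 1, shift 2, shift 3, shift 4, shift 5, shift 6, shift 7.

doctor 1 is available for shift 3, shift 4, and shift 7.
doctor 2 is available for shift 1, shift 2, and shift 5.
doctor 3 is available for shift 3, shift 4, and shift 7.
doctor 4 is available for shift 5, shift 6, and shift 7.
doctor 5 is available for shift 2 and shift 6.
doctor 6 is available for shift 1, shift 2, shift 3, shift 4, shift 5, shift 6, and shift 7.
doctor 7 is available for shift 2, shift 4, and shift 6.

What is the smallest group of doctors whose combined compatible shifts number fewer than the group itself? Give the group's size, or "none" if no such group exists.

A matching saturating every doctor exists, for instance doctor 1→shift 4, doctor 2→shift 1, doctor 3→shift 3, doctor 4→shift 5, doctor 5→shift 2, doctor 6→shift 7, doctor 7→shift 6.
By Hall's marriage theorem, this means |N(S)| ≥ |S| for every subset S, so no violating subset exists.

none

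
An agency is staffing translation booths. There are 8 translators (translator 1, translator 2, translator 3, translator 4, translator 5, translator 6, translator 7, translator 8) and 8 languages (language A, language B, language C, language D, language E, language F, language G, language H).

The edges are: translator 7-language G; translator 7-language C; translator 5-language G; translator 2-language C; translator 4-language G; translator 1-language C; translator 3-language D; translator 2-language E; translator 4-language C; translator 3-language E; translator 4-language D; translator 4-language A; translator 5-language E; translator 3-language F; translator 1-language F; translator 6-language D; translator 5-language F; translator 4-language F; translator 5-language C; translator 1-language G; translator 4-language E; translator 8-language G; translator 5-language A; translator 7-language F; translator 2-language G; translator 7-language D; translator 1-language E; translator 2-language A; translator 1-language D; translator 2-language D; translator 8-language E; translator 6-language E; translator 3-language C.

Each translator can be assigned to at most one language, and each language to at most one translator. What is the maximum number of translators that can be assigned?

For example, pair translator 1→language C, translator 2→language A, translator 3→language D, translator 4→language F, translator 5→language G, translator 6→language E.
The set {translator 1, translator 2, translator 3, translator 4, translator 5, translator 6, translator 7, translator 8} has only 6 neighbours ({language A, language C, language D, language E, language F, language G}), so by Hall's theorem at most 6 of the 8 translators can be matched.

6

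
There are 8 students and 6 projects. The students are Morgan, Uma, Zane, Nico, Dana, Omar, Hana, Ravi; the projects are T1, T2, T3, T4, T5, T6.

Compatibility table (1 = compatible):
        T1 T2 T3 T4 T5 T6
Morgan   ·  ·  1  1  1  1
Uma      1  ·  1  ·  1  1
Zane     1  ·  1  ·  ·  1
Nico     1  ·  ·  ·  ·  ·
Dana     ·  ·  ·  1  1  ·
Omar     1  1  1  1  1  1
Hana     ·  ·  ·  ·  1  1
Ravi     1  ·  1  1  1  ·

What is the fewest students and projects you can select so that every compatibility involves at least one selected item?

The 6 edges Morgan–T4, Uma–T6, Zane–T3, Nico–T1, Dana–T5, Omar–T2 form a matching, so any vertex cover needs at least 6 vertices (one per matched edge).
Conversely {Omar, T1, T3, T4, T5, T6} meets every edge and has exactly 6 vertices, so 6 is optimal.

6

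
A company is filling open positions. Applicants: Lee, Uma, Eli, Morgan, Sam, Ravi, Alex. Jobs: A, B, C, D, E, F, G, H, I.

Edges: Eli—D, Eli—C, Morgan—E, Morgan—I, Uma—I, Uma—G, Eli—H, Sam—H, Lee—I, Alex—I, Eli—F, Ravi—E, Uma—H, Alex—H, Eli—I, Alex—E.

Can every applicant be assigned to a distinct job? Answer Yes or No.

No

The set {Lee, Morgan, Sam, Ravi, Alex} has only 3 neighbours ({E, H, I}), so by Hall's theorem at most 5 of the 7 applicants can be matched.
Hence no matching covers every applicant.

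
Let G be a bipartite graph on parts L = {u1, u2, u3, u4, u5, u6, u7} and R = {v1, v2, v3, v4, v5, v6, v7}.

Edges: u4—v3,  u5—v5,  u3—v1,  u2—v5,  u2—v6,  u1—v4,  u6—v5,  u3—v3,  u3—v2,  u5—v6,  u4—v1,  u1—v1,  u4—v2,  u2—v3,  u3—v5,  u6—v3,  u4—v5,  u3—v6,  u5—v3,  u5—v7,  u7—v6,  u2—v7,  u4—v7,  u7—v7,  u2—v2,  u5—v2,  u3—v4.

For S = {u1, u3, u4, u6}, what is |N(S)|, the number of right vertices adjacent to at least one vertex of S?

7

The union of neighbours of {u1, u3, u4, u6} is {v1, v2, v3, v4, v5, v6, v7}, which has 7 elements.
Since |N(S)| = 7 ≥ |S| = 4, Hall's condition holds for this subset.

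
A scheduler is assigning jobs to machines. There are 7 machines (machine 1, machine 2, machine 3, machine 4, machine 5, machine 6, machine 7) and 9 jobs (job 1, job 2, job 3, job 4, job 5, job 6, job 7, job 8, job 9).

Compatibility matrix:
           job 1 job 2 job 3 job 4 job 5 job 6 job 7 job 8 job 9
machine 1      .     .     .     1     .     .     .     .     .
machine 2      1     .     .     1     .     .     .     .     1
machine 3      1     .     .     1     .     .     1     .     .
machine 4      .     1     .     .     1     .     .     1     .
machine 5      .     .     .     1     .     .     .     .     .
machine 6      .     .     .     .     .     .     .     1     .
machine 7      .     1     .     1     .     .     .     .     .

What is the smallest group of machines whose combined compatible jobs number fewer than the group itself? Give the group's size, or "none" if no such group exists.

Take S = {machine 1, machine 5}. Its neighbourhood is {job 4}, so |N(S)| = 1 < |S| = 2.
No single vertex violates Hall's condition since each has at least one neighbour, so 2 is the minimum.

2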